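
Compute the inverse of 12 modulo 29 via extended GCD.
Extended GCD: 12(-12) + 29(5) = 1. So 12^(-1) ≡ -12 ≡ 17 mod 29. Verify: 12 × 17 = 204 ≡ 1 mod 29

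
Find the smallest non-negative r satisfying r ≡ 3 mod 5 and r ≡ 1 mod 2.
M = 5 × 2 = 10. M₁ = 2, y₁ ≡ 3 mod 5. M₂ = 5, y₂ ≡ 1 mod 2. r = 3×2×3 + 1×5×1 ≡ 3 mod 10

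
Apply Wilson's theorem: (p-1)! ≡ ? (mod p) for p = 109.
By Wilson's theorem, (108)! ≡ -1 ≡ 108 (mod 109)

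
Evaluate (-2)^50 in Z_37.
Using Fermat: (-2)^{36} ≡ 1 mod 37. 50 ≡ 14 mod 36. So (-2)^{50} ≡ (-2)^{14} ≡ 30 mod 37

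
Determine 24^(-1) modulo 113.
Since 113 is prime, by Fermat 24^(-1) ≡ 24^{111} ≡ 33 (mod 113). Verify: 24 × 33 = 792 ≡ 1 (mod 113)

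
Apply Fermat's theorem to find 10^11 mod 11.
By Fermat: 10^{10} ≡ 1 mod 11. So 10^{11} = 10^{10} · 10^{1} ≡ 10^{1} ≡ 10 mod 11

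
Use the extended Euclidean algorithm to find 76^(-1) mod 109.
Extended GCD: 76(33) + 109(-23) = 1. So 76^(-1) ≡ 33 (mod 109). Verify: 76 × 33 = 2508 ≡ 1 (mod 109)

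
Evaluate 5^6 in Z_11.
By repeated squaring mod 11: 5^{1}≡5, 5^{2}≡3, 5^{4}≡9. Then 5^{6} = 5^{4+2} ≡ 9 × 3 ≡ 5 mod 11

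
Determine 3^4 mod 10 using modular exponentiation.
3^{4} = 81 ≡ 1 mod 10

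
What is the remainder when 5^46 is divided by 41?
Using Fermat: 5^{40} ≡ 1 (mod 41). 46 ≡ 6 (mod 40). So 5^{46} ≡ 5^{6} ≡ 4 (mod 41)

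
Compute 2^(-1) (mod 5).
Since 5 is prime, by Fermat 2^(-1) ≡ 2^{3} ≡ 3 (mod 5). Verify: 2 × 3 = 6 ≡ 1 (mod 5)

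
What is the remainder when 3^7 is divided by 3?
By repeated squaring mod 3: 3^{1}≡0, 3^{2}≡0, 3^{4}≡0. Then 3^{7} = 3^{4+2+1} ≡ 0 × 0 × 0 ≡ 0 mod 3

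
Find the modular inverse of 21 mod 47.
Since 47 is prime, by Fermat 21^(-1) ≡ 21^{45} ≡ 9 (mod 47). Verify: 21 × 9 = 189 ≡ 1 (mod 47)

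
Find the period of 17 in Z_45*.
Powers of 17 mod 45: 17^1≡17, 17^2≡19, 17^3≡8, 17^4≡1. Order = 4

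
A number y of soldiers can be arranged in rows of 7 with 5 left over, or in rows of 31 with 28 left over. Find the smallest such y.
M = 7 × 31 = 217. M₁ = 31, y₁ ≡ 5 (mod 7). M₂ = 7, y₂ ≡ 9 (mod 31). y = 5×31×5 + 28×7×9 ≡ 152 (mod 217)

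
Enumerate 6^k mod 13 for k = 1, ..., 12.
6^1, 6^2, ..., 6^{12} mod 13: [6, 10, 8, 9, 2, 12, 7, 3, 5, 4, 11, 1]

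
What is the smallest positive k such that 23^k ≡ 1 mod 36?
Powers of 23 mod 36: 23^1≡23, 23^2≡25, 23^3≡35, 23^4≡13, 23^5≡11, 23^6≡1. So the order of 23 is 6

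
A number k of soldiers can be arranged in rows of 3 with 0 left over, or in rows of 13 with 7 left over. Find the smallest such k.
M = 3 × 13 = 39. M₁ = 13, y₁ ≡ 1 (mod 3). M₂ = 3, y₂ ≡ 9 (mod 13). k = 0×13×1 + 7×3×9 ≡ 33 (mod 39)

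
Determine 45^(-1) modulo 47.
Since 47 is prime, by Fermat 45^(-1) ≡ 45^{45} ≡ 23 (mod 47). Verify: 45 × 23 = 1035 ≡ 1 (mod 47)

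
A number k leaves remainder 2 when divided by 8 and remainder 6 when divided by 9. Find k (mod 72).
M = 8 × 9 = 72. M₁ = 9, y₁ ≡ 1 (mod 8). M₂ = 8, y₂ ≡ 8 (mod 9). k = 2×9×1 + 6×8×8 ≡ 42 (mod 72)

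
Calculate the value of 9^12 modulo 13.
Using Fermat: 9^{12} ≡ 1 mod 13. 12 ≡ 0 mod 12. So 9^{12} ≡ 9^{0} ≡ 1 mod 13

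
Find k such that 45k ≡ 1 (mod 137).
Since 137 is prime, by Fermat 45^(-1) ≡ 45^{135} ≡ 67 (mod 137). Verify: 45 × 67 = 3015 ≡ 1 (mod 137)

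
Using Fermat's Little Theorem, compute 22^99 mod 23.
By Fermat: 22^{22} ≡ 1 mod 23. 99 = 4×22 + 11. So 22^{99} ≡ 22^{11} ≡ 22 mod 23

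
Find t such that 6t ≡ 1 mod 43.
Since 43 is prime, by Fermat 6^(-1) ≡ 6^{41} ≡ 36 mod 43. Verify: 6 × 36 = 216 ≡ 1 mod 43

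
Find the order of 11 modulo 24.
Powers of 11 mod 24: 11^1≡11, 11^2≡1. ord_24(11) = 2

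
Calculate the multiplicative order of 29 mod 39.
Powers of 29 mod 39: 29^1≡29, 29^2≡22, 29^3≡14, 29^4≡16, 29^5≡35, 29^6≡1. So the order of 29 is 6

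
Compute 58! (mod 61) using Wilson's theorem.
(60)! = (58)! × (59) × (60) ≡ -1 (mod 61). So (58)! ≡ -1 × [(60)(59)]^(-1) ≡ 30 (mod 61)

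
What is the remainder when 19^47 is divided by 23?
Using Fermat: 19^{22} ≡ 1 (mod 23). 47 ≡ 3 (mod 22). So 19^{47} ≡ 19^{3} ≡ 5 (mod 23)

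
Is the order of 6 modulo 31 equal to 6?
Powers of 6 mod 31: 6^1≡6, 6^2≡5, 6^3≡30, 6^4≡25, 6^5≡26, 6^6≡1. First k with 6^k≡1 is k=6. Yes, ord_31(6) = 6.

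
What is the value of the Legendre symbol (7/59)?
(7/59) = 7^{29} mod 59 = 1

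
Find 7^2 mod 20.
7^{2} = 49 ≡ 9 mod 20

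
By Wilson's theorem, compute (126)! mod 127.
By Wilson's theorem, (126)! ≡ -1 ≡ 126 mod 127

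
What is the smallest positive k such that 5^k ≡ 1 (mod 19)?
Powers of 5 mod 19: 5^1≡5, 5^2≡6, 5^3≡11, 5^4≡17, 5^5≡9, 5^6≡7, 5^7≡16, 5^8≡4, 5^9≡1. So the order of 5 is 9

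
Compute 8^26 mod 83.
By repeated squaring mod 83: 8^{1}≡8, 8^{2}≡64, 8^{4}≡29, 8^{8}≡11, 8^{16}≡38. Then 8^{26} = 8^{16+8+2} ≡ 38 × 11 × 64 ≡ 26 mod 83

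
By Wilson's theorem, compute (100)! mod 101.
By Wilson's theorem, (100)! ≡ -1 ≡ 100 mod 101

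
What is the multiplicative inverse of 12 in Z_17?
Since 17 is prime, by Fermat 12^(-1) ≡ 12^{15} ≡ 10 (mod 17). Verify: 12 × 10 = 120 ≡ 1 (mod 17)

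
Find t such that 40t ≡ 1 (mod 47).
Since 47 is prime, by Fermat 40^(-1) ≡ 40^{45} ≡ 20 (mod 47). Verify: 40 × 20 = 800 ≡ 1 (mod 47)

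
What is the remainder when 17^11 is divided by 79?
By repeated squaring mod 79: 17^{1}≡17, 17^{2}≡52, 17^{4}≡18, 17^{8}≡8. Then 17^{11} = 17^{8+2+1} ≡ 8 × 52 × 17 ≡ 41 mod 79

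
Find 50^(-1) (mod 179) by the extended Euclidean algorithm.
Extended GCD: 50(-68) + 179(19) = 1. So 50^(-1) ≡ -68 ≡ 111 (mod 179). Verify: 50 × 111 = 5550 ≡ 1 (mod 179)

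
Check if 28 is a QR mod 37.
By Euler's criterion: 28^{18} ≡ 1 (mod 37). Since this equals 1, 28 is a QR.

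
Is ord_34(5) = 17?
Powers of 5 mod 34: 5^1≡5, 5^2≡25, 5^3≡23, 5^4≡13, 5^5≡31, 5^6≡19, 5^7≡27, 5^8≡33, 5^9≡29, 5^10≡9, 5^11≡11, 5^12≡21, 5^13≡3, 5^14≡15, 5^15≡7, 5^16≡1. Already 5^16≡1, so the order is 16 < 17. No, the actual order is 16.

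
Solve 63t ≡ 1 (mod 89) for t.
Since 89 is prime, by Fermat 63^(-1) ≡ 63^{87} ≡ 65 (mod 89). Verify: 63 × 65 = 4095 ≡ 1 (mod 89)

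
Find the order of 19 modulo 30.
Powers of 19 mod 30: 19^1≡19, 19^2≡1. ord_30(19) = 2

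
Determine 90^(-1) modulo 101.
Since 101 is prime, by Fermat 90^(-1) ≡ 90^{99} ≡ 55 (mod 101). Verify: 90 × 55 = 4950 ≡ 1 (mod 101)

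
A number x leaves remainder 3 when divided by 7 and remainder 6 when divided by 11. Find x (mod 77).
M = 7 × 11 = 77. M₁ = 11, y₁ ≡ 2 (mod 7). M₂ = 7, y₂ ≡ 8 (mod 11). x = 3×11×2 + 6×7×8 ≡ 17 (mod 77)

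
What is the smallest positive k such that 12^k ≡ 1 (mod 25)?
Powers of 12 mod 25: 12^1≡12, 12^2≡19, 12^3≡3, 12^4≡11, 12^5≡7, 12^6≡9, 12^7≡8, 12^8≡21, 12^9≡2, 12^10≡24, 12^11≡13, 12^12≡6, 12^13≡22, 12^14≡14, 12^15≡18, 12^16≡16, 12^17≡17, 12^18≡4, 12^19≡23, 12^20≡1. ord_25(12) = 20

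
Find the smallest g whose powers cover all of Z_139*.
g = 2. Powers: [2, 4, 8, 16, 32, 64, ...] generates all 138 non-zero residues.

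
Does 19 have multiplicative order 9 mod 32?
Powers of 19 mod 32: 19^1≡19, 19^2≡9, 19^3≡11, 19^4≡17, 19^5≡3, 19^6≡25, 19^7≡27, 19^8≡1. Already 19^8≡1, so the order is 8 < 9. No, the actual order is 8.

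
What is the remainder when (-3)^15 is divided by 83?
By repeated squaring (mod 83): (-3)^{1}≡80, (-3)^{2}≡9, (-3)^{4}≡81, (-3)^{8}≡4. Then (-3)^{15} = (-3)^{8+4+2+1} ≡ 4 × 81 × 9 × 80 ≡ 50 (mod 83)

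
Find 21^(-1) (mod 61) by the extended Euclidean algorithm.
Extended GCD: 21(-29) + 61(10) = 1. So 21^(-1) ≡ -29 ≡ 32 (mod 61). Verify: 21 × 32 = 672 ≡ 1 (mod 61)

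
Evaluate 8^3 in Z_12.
8^{3} = 512 ≡ 8 (mod 12)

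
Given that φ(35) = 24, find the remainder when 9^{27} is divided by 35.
By Euler: 9^{24} ≡ 1 (mod 35) since gcd(9, 35) = 1. 27 = 1×24 + 3. So 9^{27} ≡ 9^{3} ≡ 29 (mod 35)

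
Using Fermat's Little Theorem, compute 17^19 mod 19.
By Fermat: 17^{18} ≡ 1 (mod 19). So 17^{19} = 17^{18} · 17^{1} ≡ 17^{1} ≡ 17 (mod 19)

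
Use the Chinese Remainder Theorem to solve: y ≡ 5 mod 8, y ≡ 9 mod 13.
M = 8 × 13 = 104. M₁ = 13, y₁ ≡ 5 mod 8. M₂ = 8, y₂ ≡ 5 mod 13. y = 5×13×5 + 9×8×5 ≡ 61 mod 104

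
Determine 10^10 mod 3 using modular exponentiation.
Using Fermat: 10^{2} ≡ 1 mod 3. 10 ≡ 0 mod 2. So 10^{10} ≡ 10^{0} ≡ 1 mod 3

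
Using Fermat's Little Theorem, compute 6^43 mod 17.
By Fermat: 6^{16} ≡ 1 mod 17. 43 = 2×16 + 11. So 6^{43} ≡ 6^{11} ≡ 5 mod 17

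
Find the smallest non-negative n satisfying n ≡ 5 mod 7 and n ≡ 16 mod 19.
M = 7 × 19 = 133. M₁ = 19, y₁ ≡ 3 mod 7. M₂ = 7, y₂ ≡ 11 mod 19. n = 5×19×3 + 16×7×11 ≡ 54 mod 133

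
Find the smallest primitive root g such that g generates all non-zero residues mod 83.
g = 2. For each prime q|82: 2^{41}≡82, 2^{2}≡4, none ≡ 1, so ord_83(2) = 82 and 2 is a primitive root.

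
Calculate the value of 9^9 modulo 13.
By repeated squaring (mod 13): 9^{1}≡9, 9^{2}≡3, 9^{4}≡9, 9^{8}≡3. Then 9^{9} = 9^{8+1} ≡ 3 × 9 ≡ 1 (mod 13)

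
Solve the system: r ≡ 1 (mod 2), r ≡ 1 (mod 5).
M = 2 × 5 = 10. M₁ = 5, y₁ ≡ 1 (mod 2). M₂ = 2, y₂ ≡ 3 (mod 5). r = 1×5×1 + 1×2×3 ≡ 1 (mod 10)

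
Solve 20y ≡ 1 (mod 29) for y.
Since 29 is prime, by Fermat 20^(-1) ≡ 20^{27} ≡ 16 (mod 29). Verify: 20 × 16 = 320 ≡ 1 (mod 29)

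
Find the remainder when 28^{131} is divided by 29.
By Fermat: 28^{28} ≡ 1 mod 29. 131 = 4×28 + 19. So 28^{131} ≡ 28^{19} ≡ 28 mod 29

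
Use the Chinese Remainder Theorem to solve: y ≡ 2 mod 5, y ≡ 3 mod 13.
M = 5 × 13 = 65. M₁ = 13, y₁ ≡ 2 mod 5. M₂ = 5, y₂ ≡ 8 mod 13. y = 2×13×2 + 3×5×8 ≡ 42 mod 65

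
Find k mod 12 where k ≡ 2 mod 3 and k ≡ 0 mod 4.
M = 3 × 4 = 12. M₁ = 4, y₁ ≡ 1 mod 3. M₂ = 3, y₂ ≡ 3 mod 4. k = 2×4×1 + 0×3×3 ≡ 8 mod 12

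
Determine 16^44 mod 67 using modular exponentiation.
By repeated squaring mod 67: 16^{1}≡16, 16^{2}≡55, 16^{4}≡10, 16^{8}≡33, 16^{16}≡17, 16^{32}≡21. Then 16^{44} = 16^{32+8+4} ≡ 21 × 33 × 10 ≡ 29 mod 67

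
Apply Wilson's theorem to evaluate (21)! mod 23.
(22)! = (21)! × (22) ≡ -1 (mod 23). So (21)! ≡ -1 × (22)^(-1) ≡ (-1)×(-1) = 1 (mod 23)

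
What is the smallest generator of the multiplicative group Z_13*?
g = 2. For each prime q|12: 2^{6}≡12, 2^{4}≡3, none ≡ 1, so ord_13(2) = 12 and 2 is a primitive root.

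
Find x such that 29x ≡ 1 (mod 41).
Since 41 is prime, by Fermat 29^(-1) ≡ 29^{39} ≡ 17 (mod 41). Verify: 29 × 17 = 493 ≡ 1 (mod 41)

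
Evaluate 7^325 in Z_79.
Using Fermat: 7^{78} ≡ 1 mod 79. 325 ≡ 13 mod 78. So 7^{325} ≡ 7^{13} ≡ 56 mod 79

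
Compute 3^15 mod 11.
Using Fermat: 3^{10} ≡ 1 (mod 11). 15 ≡ 5 (mod 10). So 3^{15} ≡ 3^{5} ≡ 1 (mod 11)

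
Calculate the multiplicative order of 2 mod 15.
Powers of 2 mod 15: 2^1≡2, 2^2≡4, 2^3≡8, 2^4≡1. Order = 4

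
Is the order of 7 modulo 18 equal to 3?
Powers of 7 mod 18: 7^1≡7, 7^2≡13, 7^3≡1. First k with 7^k≡1 is k=3. Yes, ord_18(7) = 3.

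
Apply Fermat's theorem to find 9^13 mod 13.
By Fermat: 9^{12} ≡ 1 mod 13. So 9^{13} = 9^{12} · 9^{1} ≡ 9^{1} ≡ 9 mod 13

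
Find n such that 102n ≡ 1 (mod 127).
Since 127 is prime, by Fermat 102^(-1) ≡ 102^{125} ≡ 66 (mod 127). Verify: 102 × 66 = 6732 ≡ 1 (mod 127)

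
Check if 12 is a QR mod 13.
By Euler's criterion: 12^{6} ≡ 1 (mod 13). Since this equals 1, 12 is a QR.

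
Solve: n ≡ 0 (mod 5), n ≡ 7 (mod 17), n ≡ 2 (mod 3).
M = 5 × 17 × 3 = 255. M₁ = 51, y₁ ≡ 1 (mod 5). M₂ = 15, y₂ ≡ 8 (mod 17). M₃ = 85, y₃ ≡ 1 (mod 3). n = 0×51×1 + 7×15×8 + 2×85×1 ≡ 245 (mod 255)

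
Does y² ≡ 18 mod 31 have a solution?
By Euler's criterion: 18^{15} ≡ 1 mod 31. Since this equals 1, 18 is a QR.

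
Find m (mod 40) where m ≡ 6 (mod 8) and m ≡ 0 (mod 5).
M = 8 × 5 = 40. M₁ = 5, y₁ ≡ 5 (mod 8). M₂ = 8, y₂ ≡ 2 (mod 5). m = 6×5×5 + 0×8×2 ≡ 30 (mod 40)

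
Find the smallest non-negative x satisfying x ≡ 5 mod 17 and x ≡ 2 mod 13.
M = 17 × 13 = 221. M₁ = 13, y₁ ≡ 4 mod 17. M₂ = 17, y₂ ≡ 10 mod 13. x = 5×13×4 + 2×17×10 ≡ 158 mod 221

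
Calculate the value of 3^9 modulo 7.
Using Fermat: 3^{6} ≡ 1 mod 7. 9 ≡ 3 mod 6. So 3^{9} ≡ 3^{3} ≡ 6 mod 7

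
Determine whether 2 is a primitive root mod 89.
2^{11} ≡ 1 (mod 89) and 11 < 88, so ord_89(2) = 11 ≠ 88 and 2 is not a primitive root.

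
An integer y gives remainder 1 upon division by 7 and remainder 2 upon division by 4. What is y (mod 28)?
M = 7 × 4 = 28. M₁ = 4, y₁ ≡ 2 (mod 7). M₂ = 7, y₂ ≡ 3 (mod 4). y = 1×4×2 + 2×7×3 ≡ 22 (mod 28)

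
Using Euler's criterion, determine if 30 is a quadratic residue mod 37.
By Euler's criterion: 30^{18} ≡ 1 mod 37. Since this equals 1, 30 is a QR.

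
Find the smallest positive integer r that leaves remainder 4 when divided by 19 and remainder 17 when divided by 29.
M = 19 × 29 = 551. M₁ = 29, y₁ ≡ 2 mod 19. M₂ = 19, y₂ ≡ 26 mod 29. r = 4×29×2 + 17×19×26 ≡ 365 mod 551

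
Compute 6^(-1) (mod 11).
Since 11 is prime, by Fermat 6^(-1) ≡ 6^{9} ≡ 2 (mod 11). Verify: 6 × 2 = 12 ≡ 1 (mod 11)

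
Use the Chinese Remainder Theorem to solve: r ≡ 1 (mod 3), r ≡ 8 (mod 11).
M = 3 × 11 = 33. M₁ = 11, y₁ ≡ 2 (mod 3). M₂ = 3, y₂ ≡ 4 (mod 11). r = 1×11×2 + 8×3×4 ≡ 19 (mod 33)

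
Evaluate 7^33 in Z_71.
By repeated squaring (mod 71): 7^{1}≡7, 7^{2}≡49, 7^{4}≡58, 7^{8}≡27, 7^{16}≡19, 7^{32}≡6. Then 7^{33} = 7^{32+1} ≡ 6 × 7 ≡ 42 (mod 71)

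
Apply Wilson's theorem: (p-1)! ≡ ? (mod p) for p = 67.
By Wilson's theorem, (66)! ≡ -1 ≡ 66 (mod 67)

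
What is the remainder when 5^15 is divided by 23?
By repeated squaring mod 23: 5^{1}≡5, 5^{2}≡2, 5^{4}≡4, 5^{8}≡16. Then 5^{15} = 5^{8+4+2+1} ≡ 16 × 4 × 2 × 5 ≡ 19 mod 23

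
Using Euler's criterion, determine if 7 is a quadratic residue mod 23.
By Euler's criterion: 7^{11} ≡ 22 mod 23. Since this equals -1 (≡ 22), 7 is not a QR.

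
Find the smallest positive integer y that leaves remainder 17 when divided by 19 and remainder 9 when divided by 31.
M = 19 × 31 = 589. M₁ = 31, y₁ ≡ 8 (mod 19). M₂ = 19, y₂ ≡ 18 (mod 31). y = 17×31×8 + 9×19×18 ≡ 226 (mod 589)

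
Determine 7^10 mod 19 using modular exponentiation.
By repeated squaring (mod 19): 7^{1}≡7, 7^{2}≡11, 7^{4}≡7, 7^{8}≡11. Then 7^{10} = 7^{8+2} ≡ 11 × 11 ≡ 7 (mod 19)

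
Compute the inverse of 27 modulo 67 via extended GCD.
Extended GCD: 27(5) + 67(-2) = 1. So 27^(-1) ≡ 5 mod 67. Verify: 27 × 5 = 135 ≡ 1 mod 67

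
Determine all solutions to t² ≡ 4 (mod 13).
The square roots of 4 mod 13 are 11 and 2. Verify: 11² = 121 ≡ 4 (mod 13)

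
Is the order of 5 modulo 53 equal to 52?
Powers of 5 mod 53: 5^1≡5, 5^2≡25, 5^3≡19, 5^4≡42, 5^5≡51, 5^6≡43, 5^7≡3, 5^8≡15, 5^9≡22, 5^10≡4, 5^11≡20, 5^12≡47, 5^13≡23, 5^14≡9, 5^15≡45, 5^16≡13, 5^17≡12, 5^18≡7, 5^19≡35, 5^20≡16, 5^21≡27, 5^22≡29, 5^23≡39, 5^24≡36, 5^25≡21, 5^26≡52, 5^27≡48, 5^28≡28, 5^29≡34, 5^30≡11, 5^31≡2, 5^32≡10, 5^33≡50, 5^34≡38, 5^35≡31, 5^36≡49, 5^37≡33, 5^38≡6, 5^39≡30, 5^40≡44, 5^41≡8, 5^42≡40, 5^43≡41, 5^44≡46, 5^45≡18, 5^46≡37, 5^47≡26, 5^48≡24, 5^49≡14, 5^50≡17, 5^51≡32, 5^52≡1. First k with 5^k≡1 is k=52. Yes, ord_53(5) = 52.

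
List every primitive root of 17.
There are φ(16) = 8 primitive roots mod 17: {3, 5, 6, 7, 10, 11, 12, 14}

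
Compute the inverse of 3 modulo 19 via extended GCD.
Extended GCD: 3(-6) + 19(1) = 1. So 3^(-1) ≡ -6 ≡ 13 (mod 19). Verify: 3 × 13 = 39 ≡ 1 (mod 19)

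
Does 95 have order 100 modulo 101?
95^{5} ≡ 1 mod 101 and 5 < 100, so ord_101(95) = 5 ≠ 100 and 95 is not a primitive root.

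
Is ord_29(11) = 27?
Powers of 11 mod 29: 11^1≡11, 11^2≡5, 11^3≡26, 11^4≡25, 11^5≡14, 11^6≡9, 11^7≡12, 11^8≡16, 11^9≡2, 11^10≡22, 11^11≡10, 11^12≡23, 11^13≡21, 11^14≡28, 11^15≡18, 11^16≡24, 11^17≡3, 11^18≡4, 11^19≡15, 11^20≡20, 11^21≡17, 11^22≡13, 11^23≡27, 11^24≡7, 11^25≡19, 11^26≡6, 11^27≡8, 11^28≡1. 11^27≡8≢1, so ord ≠ 27. No, the actual order is 28.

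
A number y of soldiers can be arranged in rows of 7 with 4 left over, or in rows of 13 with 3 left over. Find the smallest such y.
M = 7 × 13 = 91. M₁ = 13, y₁ ≡ 6 (mod 7). M₂ = 7, y₂ ≡ 2 (mod 13). y = 4×13×6 + 3×7×2 ≡ 81 (mod 91)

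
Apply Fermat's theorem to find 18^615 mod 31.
By Fermat: 18^{30} ≡ 1 mod 31. 615 ≡ 15 mod 30. So 18^{615} ≡ 18^{15} ≡ 1 mod 31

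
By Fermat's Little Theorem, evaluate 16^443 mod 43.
By Fermat: 16^{42} ≡ 1 (mod 43). 443 ≡ 23 (mod 42). So 16^{443} ≡ 16^{23} ≡ 41 (mod 43)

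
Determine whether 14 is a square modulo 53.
By Euler's criterion: 14^{26} ≡ 52 mod 53. Since this equals -1 (≡ 52), 14 is not a QR.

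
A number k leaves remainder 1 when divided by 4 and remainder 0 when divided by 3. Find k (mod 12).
M = 4 × 3 = 12. M₁ = 3, y₁ ≡ 3 (mod 4). M₂ = 4, y₂ ≡ 1 (mod 3). k = 1×3×3 + 0×4×1 ≡ 9 (mod 12)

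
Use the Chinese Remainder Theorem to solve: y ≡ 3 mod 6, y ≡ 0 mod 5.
M = 6 × 5 = 30. M₁ = 5, y₁ ≡ 5 mod 6. M₂ = 6, y₂ ≡ 1 mod 5. y = 3×5×5 + 0×6×1 ≡ 15 mod 30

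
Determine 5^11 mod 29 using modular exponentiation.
By repeated squaring mod 29: 5^{1}≡5, 5^{2}≡25, 5^{4}≡16, 5^{8}≡24. Then 5^{11} = 5^{8+2+1} ≡ 24 × 25 × 5 ≡ 13 mod 29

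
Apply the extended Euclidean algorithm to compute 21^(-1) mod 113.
Extended GCD: 21(-43) + 113(8) = 1. So 21^(-1) ≡ -43 ≡ 70 mod 113. Verify: 21 × 70 = 1470 ≡ 1 mod 113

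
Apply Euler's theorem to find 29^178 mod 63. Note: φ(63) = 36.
By Euler: 29^{36} ≡ 1 mod 63 since gcd(29, 63) = 1. 178 = 4×36 + 34. So 29^{178} ≡ 29^{34} ≡ 43 mod 63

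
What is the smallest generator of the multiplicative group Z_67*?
g = 2. For each prime q|66: 2^{33}≡66, 2^{22}≡37, 2^{6}≡64, none ≡ 1, so ord_67(2) = 66 and 2 is a primitive root.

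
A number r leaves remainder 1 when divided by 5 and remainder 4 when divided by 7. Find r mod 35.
M = 5 × 7 = 35. M₁ = 7, y₁ ≡ 3 mod 5. M₂ = 5, y₂ ≡ 3 mod 7. r = 1×7×3 + 4×5×3 ≡ 11 mod 35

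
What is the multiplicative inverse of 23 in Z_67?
Since 67 is prime, by Fermat 23^(-1) ≡ 23^{65} ≡ 35 (mod 67). Verify: 23 × 35 = 805 ≡ 1 (mod 67)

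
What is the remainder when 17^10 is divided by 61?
By repeated squaring (mod 61): 17^{1}≡17, 17^{2}≡45, 17^{4}≡12, 17^{8}≡22. Then 17^{10} = 17^{8+2} ≡ 22 × 45 ≡ 14 (mod 61)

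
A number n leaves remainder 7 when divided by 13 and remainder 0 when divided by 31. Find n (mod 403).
M = 13 × 31 = 403. M₁ = 31, y₁ ≡ 8 (mod 13). M₂ = 13, y₂ ≡ 12 (mod 31). n = 7×31×8 + 0×13×12 ≡ 124 (mod 403)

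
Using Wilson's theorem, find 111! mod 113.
(112)! = (111)! × (112) ≡ -1 (mod 113). So (111)! ≡ -1 × (112)^(-1) ≡ (-1)×(-1) = 1 (mod 113)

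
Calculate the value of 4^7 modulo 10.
By repeated squaring (mod 10): 4^{1}≡4, 4^{2}≡6, 4^{4}≡6. Then 4^{7} = 4^{4+2+1} ≡ 6 × 6 × 4 ≡ 4 (mod 10)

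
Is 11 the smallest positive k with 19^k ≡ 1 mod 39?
Powers of 19 mod 39: 19^1≡19, 19^2≡10, 19^3≡34, 19^4≡22, 19^5≡28, 19^6≡25, 19^7≡7, 19^8≡16, 19^9≡31, 19^10≡4, 19^11≡37, 19^12≡1. 19^11≡37≢1, so ord ≠ 11. No, the actual order is 12.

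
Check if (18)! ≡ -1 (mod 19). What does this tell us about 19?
(18)! mod 19 = 18. Since this equals -1 (mod 19), Wilson confirms 19 is prime.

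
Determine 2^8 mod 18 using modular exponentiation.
By repeated squaring (mod 18): 2^{1}≡2, 2^{2}≡4, 2^{4}≡16, 2^{8}≡4. So 2^{8} ≡ 4 (mod 18)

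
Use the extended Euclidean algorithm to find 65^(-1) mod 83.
Extended GCD: 65(23) + 83(-18) = 1. So 65^(-1) ≡ 23 (mod 83). Verify: 65 × 23 = 1495 ≡ 1 (mod 83)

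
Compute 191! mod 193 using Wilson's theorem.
(192)! = (191)! × (192) ≡ -1 mod 193. So (191)! ≡ -1 × (192)^(-1) ≡ (-1)×(-1) = 1 mod 193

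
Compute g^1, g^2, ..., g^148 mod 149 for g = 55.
55^1, 55^2, ..., 55^{148} mod 149: [55, 45, 91, 88, 72, 86, 111, 145, 78, 118, 83, 95, 10, 103, 3, 16, 135, 124, 115, 67, 109, 35, 137, 85, 56, 100, 136, 30, 11, 9, 48, 107, 74, 47, 52, 29, 105, 113, 106, 19, 2, 110, 90, 33, 27, 144, 23, 73, 141, 7, 87, 17, 41, 20, 57, 6, 32, 121, 99, 81, 134, 69, 70, 125, 21, 112, 51, 123, 60, 22, 18, 96, 65, 148, 94, 104, 58, 61, 77, 63, 38, 4, 71, 31, 66, 54, 139, 46, 146, 133, 14, 25, 34, 82, 40, 114, 12, 64, 93, 49, 13, 119, 138, 140, 101, 42, 75, 102, 97, 120, 44, 36, 43, 130, 147, 39, 59, 116, 122, 5, 126, 76, 8, 142, 62, 132, 108, 129, 92, 143, 117, 28, 50, 68, 15, 80, 79, 24, 128, 37, 98, 26, 89, 127, 131, 53, 84, 1]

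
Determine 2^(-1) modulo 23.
Since 23 is prime, by Fermat 2^(-1) ≡ 2^{21} ≡ 12 (mod 23). Verify: 2 × 12 = 24 ≡ 1 (mod 23)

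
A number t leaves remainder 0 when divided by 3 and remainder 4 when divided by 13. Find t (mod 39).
M = 3 × 13 = 39. M₁ = 13, y₁ ≡ 1 (mod 3). M₂ = 3, y₂ ≡ 9 (mod 13). t = 0×13×1 + 4×3×9 ≡ 30 (mod 39)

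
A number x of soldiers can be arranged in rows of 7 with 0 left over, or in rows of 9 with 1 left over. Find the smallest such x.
M = 7 × 9 = 63. M₁ = 9, y₁ ≡ 4 mod 7. M₂ = 7, y₂ ≡ 4 mod 9. x = 0×9×4 + 1×7×4 ≡ 28 mod 63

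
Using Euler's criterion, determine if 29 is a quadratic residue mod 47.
By Euler's criterion: 29^{23} ≡ 46 (mod 47). Since this equals -1 (≡ 46), 29 is not a QR.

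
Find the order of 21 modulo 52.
Powers of 21 mod 52: 21^1≡21, 21^2≡25, 21^3≡5, 21^4≡1. ord_52(21) = 4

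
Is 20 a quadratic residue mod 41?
By Euler's criterion: 20^{20} ≡ 1 mod 41. Since this equals 1, 20 is a QR.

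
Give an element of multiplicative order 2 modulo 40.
29 has order 2 mod 40 since 29^{2} ≡ 1 (mod 40) and no smaller power works.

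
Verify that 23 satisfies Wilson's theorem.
(22)! mod 23 = 22. Since this equals -1 (mod 23), Wilson confirms 23 is prime.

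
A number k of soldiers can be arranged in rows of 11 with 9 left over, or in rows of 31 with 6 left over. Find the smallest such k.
M = 11 × 31 = 341. M₁ = 31, y₁ ≡ 5 mod 11. M₂ = 11, y₂ ≡ 17 mod 31. k = 9×31×5 + 6×11×17 ≡ 130 mod 341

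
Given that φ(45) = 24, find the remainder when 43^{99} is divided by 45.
By Euler: 43^{24} ≡ 1 (mod 45) since gcd(43, 45) = 1. 99 = 4×24 + 3. So 43^{99} ≡ 43^{3} ≡ 37 (mod 45)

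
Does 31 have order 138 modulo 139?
31^{69} ≡ 1 (mod 139) and 69 < 138, so ord_139(31) = 69 ≠ 138 and 31 is not a primitive root.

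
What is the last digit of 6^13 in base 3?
By repeated squaring mod 3: 6^{1}≡0, 6^{2}≡0, 6^{4}≡0, 6^{8}≡0. Then 6^{13} = 6^{8+4+1} ≡ 0 × 0 × 0 ≡ 0 mod 3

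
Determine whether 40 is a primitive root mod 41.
40^{2} ≡ 1 mod 41 and 2 < 40, so ord_41(40) = 2 ≠ 40 and 40 is not a primitive root.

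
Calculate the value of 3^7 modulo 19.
By repeated squaring (mod 19): 3^{1}≡3, 3^{2}≡9, 3^{4}≡5. Then 3^{7} = 3^{4+2+1} ≡ 5 × 9 × 3 ≡ 2 (mod 19)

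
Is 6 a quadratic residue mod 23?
By Euler's criterion: 6^{11} ≡ 1 (mod 23). Since this equals 1, 6 is a QR.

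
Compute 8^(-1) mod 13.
Since 13 is prime, by Fermat 8^(-1) ≡ 8^{11} ≡ 5 mod 13. Verify: 8 × 5 = 40 ≡ 1 mod 13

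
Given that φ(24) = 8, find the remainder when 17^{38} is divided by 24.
By Euler: 17^{8} ≡ 1 (mod 24) since gcd(17, 24) = 1. 38 = 4×8 + 6. So 17^{38} ≡ 17^{6} ≡ 1 (mod 24)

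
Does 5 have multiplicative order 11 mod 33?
Powers of 5 mod 33: 5^1≡5, 5^2≡25, 5^3≡26, 5^4≡31, 5^5≡23, 5^6≡16, 5^7≡14, 5^8≡4, 5^9≡20, 5^10≡1. Already 5^10≡1, so the order is 10 < 11. No, the actual order is 10.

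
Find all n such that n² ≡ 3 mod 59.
The square roots of 3 mod 59 are 48 and 11. Verify: 48² = 2304 ≡ 3 mod 59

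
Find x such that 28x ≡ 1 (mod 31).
Since 31 is prime, by Fermat 28^(-1) ≡ 28^{29} ≡ 10 (mod 31). Verify: 28 × 10 = 280 ≡ 1 (mod 31)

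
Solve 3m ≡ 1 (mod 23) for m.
Since 23 is prime, by Fermat 3^(-1) ≡ 3^{21} ≡ 8 (mod 23). Verify: 3 × 8 = 24 ≡ 1 (mod 23)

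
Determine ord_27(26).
Powers of 26 mod 27: 26^1≡26, 26^2≡1. ord_27(26) = 2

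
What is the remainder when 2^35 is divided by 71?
By repeated squaring mod 71: 2^{1}≡2, 2^{2}≡4, 2^{4}≡16, 2^{8}≡43, 2^{16}≡3, 2^{32}≡9. Then 2^{35} = 2^{32+2+1} ≡ 9 × 4 × 2 ≡ 1 mod 71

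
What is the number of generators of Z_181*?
Number of primitive roots mod 181 = φ(p-1) = φ(180) = 48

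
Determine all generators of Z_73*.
There are φ(72) = 24 primitive roots mod 73: {5, 11, 13, 14, 15, 20, 26, 28, 29, 31, 33, 34, 39, 40, 42, 44, 45, 47, 53, 58, 59, 60, 62, 68}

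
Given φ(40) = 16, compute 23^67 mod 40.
By Euler: 23^{16} ≡ 1 mod 40 since gcd(23, 40) = 1. 67 = 4×16 + 3. So 23^{67} ≡ 23^{3} ≡ 7 mod 40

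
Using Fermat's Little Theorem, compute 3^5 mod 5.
By Fermat: 3^{4} ≡ 1 (mod 5). So 3^{5} = 3^{4} · 3^{1} ≡ 3^{1} ≡ 3 (mod 5)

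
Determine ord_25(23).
Powers of 23 mod 25: 23^1≡23, 23^2≡4, 23^3≡17, 23^4≡16, 23^5≡18, 23^6≡14, 23^7≡22, 23^8≡6, 23^9≡13, 23^10≡24, 23^11≡2, 23^12≡21, 23^13≡8, 23^14≡9, 23^15≡7, 23^16≡11, 23^17≡3, 23^18≡19, 23^19≡12, 23^20≡1. Order = 20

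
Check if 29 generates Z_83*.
29^{41} ≡ 1 (mod 83) and 41 < 82, so ord_83(29) = 41 ≠ 82 and 29 is not a primitive root.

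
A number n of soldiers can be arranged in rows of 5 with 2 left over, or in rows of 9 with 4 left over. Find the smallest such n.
M = 5 × 9 = 45. M₁ = 9, y₁ ≡ 4 mod 5. M₂ = 5, y₂ ≡ 2 mod 9. n = 2×9×4 + 4×5×2 ≡ 22 mod 45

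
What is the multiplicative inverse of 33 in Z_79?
Since 79 is prime, by Fermat 33^(-1) ≡ 33^{77} ≡ 12 mod 79. Verify: 33 × 12 = 396 ≡ 1 mod 79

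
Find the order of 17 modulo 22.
Powers of 17 mod 22: 17^1≡17, 17^2≡3, 17^3≡7, 17^4≡9, 17^5≡21, 17^6≡5, 17^7≡19, 17^8≡15, 17^9≡13, 17^10≡1. Order = 10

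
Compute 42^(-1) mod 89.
Since 89 is prime, by Fermat 42^(-1) ≡ 42^{87} ≡ 53 mod 89. Verify: 42 × 53 = 2226 ≡ 1 mod 89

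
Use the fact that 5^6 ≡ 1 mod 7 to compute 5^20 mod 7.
By Fermat: 5^{6} ≡ 1 mod 7. 20 = 3×6 + 2. So 5^{20} ≡ 5^{2} ≡ 4 mod 7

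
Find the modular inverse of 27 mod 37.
Since 37 is prime, by Fermat 27^(-1) ≡ 27^{35} ≡ 11 mod 37. Verify: 27 × 11 = 297 ≡ 1 mod 37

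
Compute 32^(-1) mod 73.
Since 73 is prime, by Fermat 32^(-1) ≡ 32^{71} ≡ 16 mod 73. Verify: 32 × 16 = 512 ≡ 1 mod 73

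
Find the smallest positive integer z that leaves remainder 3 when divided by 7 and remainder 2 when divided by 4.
M = 7 × 4 = 28. M₁ = 4, y₁ ≡ 2 (mod 7). M₂ = 7, y₂ ≡ 3 (mod 4). z = 3×4×2 + 2×7×3 ≡ 10 (mod 28)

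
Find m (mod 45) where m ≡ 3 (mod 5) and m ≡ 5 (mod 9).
M = 5 × 9 = 45. M₁ = 9, y₁ ≡ 4 (mod 5). M₂ = 5, y₂ ≡ 2 (mod 9). m = 3×9×4 + 5×5×2 ≡ 23 (mod 45)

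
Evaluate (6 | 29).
(6/29) = 6^{14} mod 29 = 1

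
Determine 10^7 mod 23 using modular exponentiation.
By repeated squaring mod 23: 10^{1}≡10, 10^{2}≡8, 10^{4}≡18. Then 10^{7} = 10^{4+2+1} ≡ 18 × 8 × 10 ≡ 14 mod 23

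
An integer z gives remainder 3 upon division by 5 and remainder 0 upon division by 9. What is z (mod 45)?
M = 5 × 9 = 45. M₁ = 9, y₁ ≡ 4 (mod 5). M₂ = 5, y₂ ≡ 2 (mod 9). z = 3×9×4 + 0×5×2 ≡ 18 (mod 45)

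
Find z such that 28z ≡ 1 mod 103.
Since 103 is prime, by Fermat 28^(-1) ≡ 28^{101} ≡ 92 mod 103. Verify: 28 × 92 = 2576 ≡ 1 mod 103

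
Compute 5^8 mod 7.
Using Fermat: 5^{6} ≡ 1 mod 7. 8 ≡ 2 mod 6. So 5^{8} ≡ 5^{2} ≡ 4 mod 7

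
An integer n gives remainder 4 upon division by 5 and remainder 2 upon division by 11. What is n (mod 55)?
M = 5 × 11 = 55. M₁ = 11, y₁ ≡ 1 (mod 5). M₂ = 5, y₂ ≡ 9 (mod 11). n = 4×11×1 + 2×5×9 ≡ 24 (mod 55)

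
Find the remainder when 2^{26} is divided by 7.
By Fermat: 2^{6} ≡ 1 mod 7. 26 = 4×6 + 2. So 2^{26} ≡ 2^{2} ≡ 4 mod 7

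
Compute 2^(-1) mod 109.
Since 109 is prime, by Fermat 2^(-1) ≡ 2^{107} ≡ 55 mod 109. Verify: 2 × 55 = 110 ≡ 1 mod 109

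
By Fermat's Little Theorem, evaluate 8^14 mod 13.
By Fermat: 8^{12} ≡ 1 (mod 13). So 8^{14} = 8^{12} · 8^{2} ≡ 8^{2} ≡ 12 (mod 13)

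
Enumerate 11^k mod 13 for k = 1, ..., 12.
11^1, 11^2, ..., 11^{12} mod 13: [11, 4, 5, 3, 7, 12, 2, 9, 8, 10, 6, 1]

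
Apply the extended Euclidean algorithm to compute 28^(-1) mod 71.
Extended GCD: 28(33) + 71(-13) = 1. So 28^(-1) ≡ 33 (mod 71). Verify: 28 × 33 = 924 ≡ 1 (mod 71)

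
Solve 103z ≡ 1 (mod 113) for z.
Since 113 is prime, by Fermat 103^(-1) ≡ 103^{111} ≡ 79 (mod 113). Verify: 103 × 79 = 8137 ≡ 1 (mod 113)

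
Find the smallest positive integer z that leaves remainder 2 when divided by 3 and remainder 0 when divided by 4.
M = 3 × 4 = 12. M₁ = 4, y₁ ≡ 1 mod 3. M₂ = 3, y₂ ≡ 3 mod 4. z = 2×4×1 + 0×3×3 ≡ 8 mod 12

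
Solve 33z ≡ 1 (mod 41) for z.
Since 41 is prime, by Fermat 33^(-1) ≡ 33^{39} ≡ 5 (mod 41). Verify: 33 × 5 = 165 ≡ 1 (mod 41)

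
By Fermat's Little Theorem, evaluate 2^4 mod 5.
By Fermat's Little Theorem, 2^{4} ≡ 1 (mod 5) since 5 is prime and gcd(2, 5) = 1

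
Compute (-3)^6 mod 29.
By repeated squaring mod 29: (-3)^{1}≡26, (-3)^{2}≡9, (-3)^{4}≡23. Then (-3)^{6} = (-3)^{4+2} ≡ 23 × 9 ≡ 4 mod 29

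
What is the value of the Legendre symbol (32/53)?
(32/53) = 32^{26} mod 53 = -1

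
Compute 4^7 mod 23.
By repeated squaring (mod 23): 4^{1}≡4, 4^{2}≡16, 4^{4}≡3. Then 4^{7} = 4^{4+2+1} ≡ 3 × 16 × 4 ≡ 8 (mod 23)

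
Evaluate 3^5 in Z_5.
Using Fermat: 3^{4} ≡ 1 mod 5. 5 ≡ 1 mod 4. So 3^{5} ≡ 3^{1} ≡ 3 mod 5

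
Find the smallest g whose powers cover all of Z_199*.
g = 3. Powers: [3, 9, 27, 81, 44, 132, 197, 193, 181, ...] generates all 198 non-zero residues.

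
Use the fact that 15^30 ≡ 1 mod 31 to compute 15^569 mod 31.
By Fermat: 15^{30} ≡ 1 mod 31. 569 ≡ 29 mod 30. So 15^{569} ≡ 15^{29} ≡ 29 mod 31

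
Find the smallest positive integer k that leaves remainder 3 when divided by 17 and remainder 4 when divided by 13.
M = 17 × 13 = 221. M₁ = 13, y₁ ≡ 4 mod 17. M₂ = 17, y₂ ≡ 10 mod 13. k = 3×13×4 + 4×17×10 ≡ 173 mod 221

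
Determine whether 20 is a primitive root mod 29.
20^{7} ≡ 1 (mod 29) and 7 < 28, so ord_29(20) = 7 ≠ 28 and 20 is not a primitive root.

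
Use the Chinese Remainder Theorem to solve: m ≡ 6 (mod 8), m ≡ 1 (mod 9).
M = 8 × 9 = 72. M₁ = 9, y₁ ≡ 1 (mod 8). M₂ = 8, y₂ ≡ 8 (mod 9). m = 6×9×1 + 1×8×8 ≡ 46 (mod 72)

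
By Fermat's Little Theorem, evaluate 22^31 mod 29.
By Fermat: 22^{28} ≡ 1 mod 29. So 22^{31} = 22^{28} · 22^{3} ≡ 22^{3} ≡ 5 mod 29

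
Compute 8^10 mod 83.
By repeated squaring (mod 83): 8^{1}≡8, 8^{2}≡64, 8^{4}≡29, 8^{8}≡11. Then 8^{10} = 8^{8+2} ≡ 11 × 64 ≡ 40 (mod 83)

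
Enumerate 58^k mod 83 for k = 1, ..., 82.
58^1, 58^2, ..., 58^{82} mod 83: [58, 44, 62, 27, 72, 26, 14, 65, 35, 38, 46, 12, 32, 30, 80, 75, 34, 63, 2, 33, 5, 41, 54, 61, 52, 28, 47, 70, 76, 9, 24, 64, 60, 77, 67, 68, 43, 4, 66, 10, 82, 25, 39, 21, 56, 11, 57, 69, 18, 48, 45, 37, 71, 51, 53, 3, 8, 49, 20, 81, 50, 78, 42, 29, 22, 31, 55, 36, 13, 7, 74, 59, 19, 23, 6, 16, 15, 40, 79, 17, 73, 1]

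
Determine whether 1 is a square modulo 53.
By Euler's criterion: 1^{26} ≡ 1 (mod 53). Since this equals 1, 1 is a QR.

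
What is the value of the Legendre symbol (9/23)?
(9/23) = 9^{11} mod 23 = 1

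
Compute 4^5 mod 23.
By repeated squaring (mod 23): 4^{1}≡4, 4^{2}≡16, 4^{4}≡3. Then 4^{5} = 4^{4+1} ≡ 3 × 4 ≡ 12 (mod 23)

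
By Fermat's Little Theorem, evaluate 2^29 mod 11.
By Fermat: 2^{10} ≡ 1 mod 11. 29 = 2×10 + 9. So 2^{29} ≡ 2^{9} ≡ 6 mod 11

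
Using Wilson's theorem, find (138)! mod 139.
By Wilson's theorem, (138)! ≡ -1 ≡ 138 mod 139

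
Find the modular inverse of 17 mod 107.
Since 107 is prime, by Fermat 17^(-1) ≡ 17^{105} ≡ 63 (mod 107). Verify: 17 × 63 = 1071 ≡ 1 (mod 107)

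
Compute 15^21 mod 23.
By repeated squaring mod 23: 15^{1}≡15, 15^{2}≡18, 15^{4}≡2, 15^{8}≡4, 15^{16}≡16. Then 15^{21} = 15^{16+4+1} ≡ 16 × 2 × 15 ≡ 20 mod 23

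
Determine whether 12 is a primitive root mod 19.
12^{6} ≡ 1 (mod 19) and 6 < 18, so ord_19(12) = 6 ≠ 18 and 12 is not a primitive root.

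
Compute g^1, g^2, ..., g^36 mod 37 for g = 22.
22^1, 22^2, ..., 22^{36} mod 37: [22, 3, 29, 9, 13, 27, 2, 7, 6, 21, 18, 26, 17, 4, 14, 12, 5, 36, 15, 34, 8, 28, 24, 10, 35, 30, 31, 16, 19, 11, 20, 33, 23, 25, 32, 1]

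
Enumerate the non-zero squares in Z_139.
Squares in Z_139*: {1, 4, 5, 6, 7, 9, 11, 13, 16, 20, 24, 25, 28, 29, 30, 31, 34, 35, 36, 37, 38, 41, 42, 44, 45, 46, 47, 49, 51, 52, 54, 55, 57, 63, 64, 65, 66, 67, 69, 71, 77, 78, 79, 80, 81, 83, 86, 89, 91, 96, 99, 100, 106, 107, 112, 113, 116, 117, 118, 120, 121, 122, 124, 125, 127, 129, 131, 136, 137}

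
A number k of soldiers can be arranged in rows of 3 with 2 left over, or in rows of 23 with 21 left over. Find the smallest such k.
M = 3 × 23 = 69. M₁ = 23, y₁ ≡ 2 mod 3. M₂ = 3, y₂ ≡ 8 mod 23. k = 2×23×2 + 21×3×8 ≡ 44 mod 69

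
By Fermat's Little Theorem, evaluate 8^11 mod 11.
By Fermat: 8^{10} ≡ 1 (mod 11). So 8^{11} = 8^{10} · 8^{1} ≡ 8^{1} ≡ 8 (mod 11)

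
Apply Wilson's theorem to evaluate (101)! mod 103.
(102)! = (101)! × (102) ≡ -1 (mod 103). So (101)! ≡ -1 × (102)^(-1) ≡ (-1)×(-1) = 1 (mod 103)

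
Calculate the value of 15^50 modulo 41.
Using Fermat: 15^{40} ≡ 1 mod 41. 50 ≡ 10 mod 40. So 15^{50} ≡ 15^{10} ≡ 32 mod 41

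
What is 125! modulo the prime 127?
(126)! = (125)! × (126) ≡ -1 mod 127. So (125)! ≡ -1 × (126)^(-1) ≡ (-1)×(-1) = 1 mod 127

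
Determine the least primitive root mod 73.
g = 5. For each prime q|72: 5^{36}≡72, 5^{24}≡8, none ≡ 1, so ord_73(5) = 72 and 5 is a primitive root.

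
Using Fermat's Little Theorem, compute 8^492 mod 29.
By Fermat: 8^{28} ≡ 1 (mod 29). 492 ≡ 16 (mod 28). So 8^{492} ≡ 8^{16} ≡ 23 (mod 29)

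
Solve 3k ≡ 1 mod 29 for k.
Since 29 is prime, by Fermat 3^(-1) ≡ 3^{27} ≡ 10 mod 29. Verify: 3 × 10 = 30 ≡ 1 mod 29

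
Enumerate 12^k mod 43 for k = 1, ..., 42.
12^1, 12^2, ..., 12^{42} mod 43: [12, 15, 8, 10, 34, 21, 37, 14, 39, 38, 26, 11, 3, 36, 2, 24, 30, 16, 20, 25, 42, 31, 28, 35, 33, 9, 22, 6, 29, 4, 5, 17, 32, 40, 7, 41, 19, 13, 27, 23, 18, 1]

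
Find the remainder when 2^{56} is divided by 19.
By Fermat: 2^{18} ≡ 1 mod 19. 56 = 3×18 + 2. So 2^{56} ≡ 2^{2} ≡ 4 mod 19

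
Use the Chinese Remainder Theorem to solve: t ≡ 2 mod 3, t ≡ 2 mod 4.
M = 3 × 4 = 12. M₁ = 4, y₁ ≡ 1 mod 3. M₂ = 3, y₂ ≡ 3 mod 4. t = 2×4×1 + 2×3×3 ≡ 2 mod 12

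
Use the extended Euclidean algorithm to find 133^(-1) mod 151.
Extended GCD: 133(-42) + 151(37) = 1. So 133^(-1) ≡ -42 ≡ 109 mod 151. Verify: 133 × 109 = 14497 ≡ 1 mod 151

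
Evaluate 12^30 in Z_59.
By repeated squaring mod 59: 12^{1}≡12, 12^{2}≡26, 12^{4}≡27, 12^{8}≡21, 12^{16}≡28. Then 12^{30} = 12^{16+8+4+2} ≡ 28 × 21 × 27 × 26 ≡ 12 mod 59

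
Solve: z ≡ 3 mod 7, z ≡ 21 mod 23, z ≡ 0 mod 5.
M = 7 × 23 × 5 = 805. M₁ = 115, y₁ ≡ 5 mod 7. M₂ = 35, y₂ ≡ 2 mod 23. M₃ = 161, y₃ ≡ 1 mod 5. z = 3×115×5 + 21×35×2 + 0×161×1 ≡ 780 mod 805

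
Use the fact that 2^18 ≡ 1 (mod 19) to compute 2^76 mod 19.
By Fermat: 2^{18} ≡ 1 (mod 19). 76 = 4×18 + 4. So 2^{76} ≡ 2^{4} ≡ 16 (mod 19)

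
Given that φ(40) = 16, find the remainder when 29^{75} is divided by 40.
By Euler: 29^{16} ≡ 1 mod 40 since gcd(29, 40) = 1. 75 = 4×16 + 11. So 29^{75} ≡ 29^{11} ≡ 29 mod 40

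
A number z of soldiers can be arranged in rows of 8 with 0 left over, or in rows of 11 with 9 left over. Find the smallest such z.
M = 8 × 11 = 88. M₁ = 11, y₁ ≡ 3 mod 8. M₂ = 8, y₂ ≡ 7 mod 11. z = 0×11×3 + 9×8×7 ≡ 64 mod 88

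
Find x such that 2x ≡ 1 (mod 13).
Since 13 is prime, by Fermat 2^(-1) ≡ 2^{11} ≡ 7 (mod 13). Verify: 2 × 7 = 14 ≡ 1 (mod 13)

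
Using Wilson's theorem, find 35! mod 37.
(36)! = (35)! × (36) ≡ -1 (mod 37). So (35)! ≡ -1 × (36)^(-1) ≡ (-1)×(-1) = 1 (mod 37)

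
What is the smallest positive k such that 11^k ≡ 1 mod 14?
Powers of 11 mod 14: 11^1≡11, 11^2≡9, 11^3≡1. ord_14(11) = 3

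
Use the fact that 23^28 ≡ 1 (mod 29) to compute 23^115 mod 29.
By Fermat: 23^{28} ≡ 1 (mod 29). 115 = 4×28 + 3. So 23^{115} ≡ 23^{3} ≡ 16 (mod 29)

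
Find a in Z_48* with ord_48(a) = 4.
5 has order 4 mod 48 since 5^{4} ≡ 1 (mod 48) and no smaller power works.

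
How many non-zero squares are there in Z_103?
The squaring map on Z_103* is 2-to-1, so there are (102)/2 = 51 QRs.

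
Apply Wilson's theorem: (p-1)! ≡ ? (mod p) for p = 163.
By Wilson's theorem, (162)! ≡ -1 ≡ 162 (mod 163)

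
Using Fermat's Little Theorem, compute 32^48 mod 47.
By Fermat: 32^{46} ≡ 1 mod 47. So 32^{48} = 32^{46} · 32^{2} ≡ 32^{2} ≡ 37 mod 47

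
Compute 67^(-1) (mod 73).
Since 73 is prime, by Fermat 67^(-1) ≡ 67^{71} ≡ 12 (mod 73). Verify: 67 × 12 = 804 ≡ 1 (mod 73)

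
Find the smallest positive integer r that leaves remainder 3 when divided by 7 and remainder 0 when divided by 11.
M = 7 × 11 = 77. M₁ = 11, y₁ ≡ 2 (mod 7). M₂ = 7, y₂ ≡ 8 (mod 11). r = 3×11×2 + 0×7×8 ≡ 66 (mod 77)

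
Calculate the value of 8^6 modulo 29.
By repeated squaring (mod 29): 8^{1}≡8, 8^{2}≡6, 8^{4}≡7. Then 8^{6} = 8^{4+2} ≡ 7 × 6 ≡ 13 (mod 29)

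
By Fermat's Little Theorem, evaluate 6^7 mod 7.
By Fermat: 6^{6} ≡ 1 (mod 7). So 6^{7} = 6^{6} · 6^{1} ≡ 6^{1} ≡ 6 (mod 7)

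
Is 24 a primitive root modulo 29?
24^{7} ≡ 1 mod 29 and 7 < 28, so ord_29(24) = 7 ≠ 28 and 24 is not a primitive root.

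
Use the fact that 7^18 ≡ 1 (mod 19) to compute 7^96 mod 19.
By Fermat: 7^{18} ≡ 1 (mod 19). 96 = 5×18 + 6. So 7^{96} ≡ 7^{6} ≡ 1 (mod 19)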